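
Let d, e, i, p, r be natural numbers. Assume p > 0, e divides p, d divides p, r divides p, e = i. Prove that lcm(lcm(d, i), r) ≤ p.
e = i and e divides p, so i divides p. Because d divides p, lcm(d, i) divides p. Since r divides p, lcm(lcm(d, i), r) divides p. From p > 0, lcm(lcm(d, i), r) ≤ p.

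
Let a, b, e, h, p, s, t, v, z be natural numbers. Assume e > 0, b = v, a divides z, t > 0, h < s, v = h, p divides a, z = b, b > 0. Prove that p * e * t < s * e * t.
b = v and v = h, so b = h. p divides a and a divides z, therefore p divides z. z = b, so p divides b. Because b > 0, p ≤ b. Since b = h, p ≤ h. h < s, so p < s. Since e > 0, by multiplying by a positive, p * e < s * e. From t > 0, by multiplying by a positive, p * e * t < s * e * t.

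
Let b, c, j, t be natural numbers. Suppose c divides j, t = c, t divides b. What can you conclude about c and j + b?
c divides j + b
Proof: Since t = c and t divides b, c divides b. c divides j, so c divides j + b.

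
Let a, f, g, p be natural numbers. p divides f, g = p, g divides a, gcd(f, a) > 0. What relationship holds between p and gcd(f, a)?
p ≤ gcd(f, a)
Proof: g = p and g divides a, therefore p divides a. Since p divides f, p divides gcd(f, a). gcd(f, a) > 0, so p ≤ gcd(f, a).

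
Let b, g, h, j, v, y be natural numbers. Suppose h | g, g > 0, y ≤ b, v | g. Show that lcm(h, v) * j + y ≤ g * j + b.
From h | g and v | g, lcm(h, v) | g. g > 0, so lcm(h, v) ≤ g. Then lcm(h, v) * j ≤ g * j. Since y ≤ b, lcm(h, v) * j + y ≤ g * j + b.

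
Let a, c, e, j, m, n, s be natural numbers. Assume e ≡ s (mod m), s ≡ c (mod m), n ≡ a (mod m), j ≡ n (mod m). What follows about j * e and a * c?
j * e ≡ a * c (mod m)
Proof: Since j ≡ n (mod m) and n ≡ a (mod m), j ≡ a (mod m). Since e ≡ s (mod m) and s ≡ c (mod m), e ≡ c (mod m). From j ≡ a (mod m), by multiplying congruences, j * e ≡ a * c (mod m).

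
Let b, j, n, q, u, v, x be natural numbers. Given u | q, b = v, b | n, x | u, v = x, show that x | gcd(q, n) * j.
x | u and u | q, therefore x | q. Because b = v and v = x, b = x. Since b | n, x | n. x | q, so x | gcd(q, n). Then x | gcd(q, n) * j.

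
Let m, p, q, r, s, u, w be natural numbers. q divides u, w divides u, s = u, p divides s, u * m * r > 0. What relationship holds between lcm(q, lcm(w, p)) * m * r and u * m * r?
lcm(q, lcm(w, p)) * m * r ≤ u * m * r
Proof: Because s = u and p divides s, p divides u. w divides u, so lcm(w, p) divides u. q divides u, so lcm(q, lcm(w, p)) divides u. Then lcm(q, lcm(w, p)) * m divides u * m. Then lcm(q, lcm(w, p)) * m * r divides u * m * r. u * m * r > 0, so lcm(q, lcm(w, p)) * m * r ≤ u * m * r.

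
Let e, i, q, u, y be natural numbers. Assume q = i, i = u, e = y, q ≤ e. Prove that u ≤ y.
Because q = i and i = u, q = u. From e = y and q ≤ e, q ≤ y. Since q = u, u ≤ y.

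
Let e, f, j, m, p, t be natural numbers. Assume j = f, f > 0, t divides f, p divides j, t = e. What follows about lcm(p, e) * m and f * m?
lcm(p, e) * m ≤ f * m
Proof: From j = f and p divides j, p divides f. Since t = e and t divides f, e divides f. p divides f, so lcm(p, e) divides f. f > 0, so lcm(p, e) ≤ f. By multiplying by a non-negative, lcm(p, e) * m ≤ f * m.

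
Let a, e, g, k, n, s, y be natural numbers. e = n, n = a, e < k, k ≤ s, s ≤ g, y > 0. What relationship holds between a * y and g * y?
a * y < g * y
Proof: Because e = n and n = a, e = a. Since e < k, a < k. From k ≤ s and s ≤ g, k ≤ g. Since a < k, a < g. Since y > 0, by multiplying by a positive, a * y < g * y.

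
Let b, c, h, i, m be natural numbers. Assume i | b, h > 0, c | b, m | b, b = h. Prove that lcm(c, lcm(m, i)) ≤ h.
Since m | b and i | b, lcm(m, i) | b. c | b, so lcm(c, lcm(m, i)) | b. b = h, so lcm(c, lcm(m, i)) | h. Since h > 0, lcm(c, lcm(m, i)) ≤ h.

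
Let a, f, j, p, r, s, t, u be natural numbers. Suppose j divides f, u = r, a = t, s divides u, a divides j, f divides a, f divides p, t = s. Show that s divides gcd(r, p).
Because u = r and s divides u, s divides r. a divides j and j divides f, so a divides f. Since f divides a, f = a. Since a = t, f = t. Since f divides p, t divides p. Because t = s, s divides p. Since s divides r, s divides gcd(r, p).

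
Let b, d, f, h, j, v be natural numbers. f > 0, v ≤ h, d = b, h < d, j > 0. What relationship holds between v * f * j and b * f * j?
v * f * j < b * f * j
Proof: From d = b and h < d, h < b. Since v ≤ h, v < b. f > 0, so v * f < b * f. j > 0, so v * f * j < b * f * j.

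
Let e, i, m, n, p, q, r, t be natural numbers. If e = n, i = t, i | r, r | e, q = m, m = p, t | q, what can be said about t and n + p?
t | n + p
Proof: Because i = t and i | r, t | r. Since r | e, t | e. e = n, so t | n. From q = m and m = p, q = p. Because t | q, t | p. Since t | n, t | n + p.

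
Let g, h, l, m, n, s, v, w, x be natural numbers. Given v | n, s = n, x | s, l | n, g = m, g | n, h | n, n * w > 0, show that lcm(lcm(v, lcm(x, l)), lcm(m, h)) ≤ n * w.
s = n and x | s, so x | n. l | n, so lcm(x, l) | n. v | n, so lcm(v, lcm(x, l)) | n. From g = m and g | n, m | n. Since h | n, lcm(m, h) | n. lcm(v, lcm(x, l)) | n, so lcm(lcm(v, lcm(x, l)), lcm(m, h)) | n. Then lcm(lcm(v, lcm(x, l)), lcm(m, h)) | n * w. Since n * w > 0, lcm(lcm(v, lcm(x, l)), lcm(m, h)) ≤ n * w.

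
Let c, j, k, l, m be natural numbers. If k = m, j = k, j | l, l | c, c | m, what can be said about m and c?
m = c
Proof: Because j | l and l | c, j | c. j = k, so k | c. From k = m, m | c. Since c | m, m = c.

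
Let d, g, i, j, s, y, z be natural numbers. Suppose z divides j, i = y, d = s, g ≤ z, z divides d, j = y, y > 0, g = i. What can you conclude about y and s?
y divides s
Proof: Because j = y and z divides j, z divides y. Since y > 0, z ≤ y. Because g = i and g ≤ z, i ≤ z. Since i = y, y ≤ z. Since z ≤ y, z = y. d = s and z divides d, therefore z divides s. Since z = y, y divides s.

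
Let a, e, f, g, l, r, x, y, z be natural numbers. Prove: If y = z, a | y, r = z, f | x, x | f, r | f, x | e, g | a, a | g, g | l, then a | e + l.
y = z and a | y, hence a | z. Because f | x and x | f, f = x. r | f, so r | x. x | e, so r | e. r = z, so z | e. a | z, so a | e. From g | a and a | g, g = a. Since g | l, a | l. a | e, so a | e + l.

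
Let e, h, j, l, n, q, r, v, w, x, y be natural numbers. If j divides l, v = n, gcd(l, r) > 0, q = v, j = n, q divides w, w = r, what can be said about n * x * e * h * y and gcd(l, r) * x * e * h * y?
n * x * e * h * y ≤ gcd(l, r) * x * e * h * y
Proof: j = n and j divides l, hence n divides l. q = v and v = n, therefore q = n. Since q divides w, n divides w. w = r, so n divides r. From n divides l, n divides gcd(l, r). gcd(l, r) > 0, so n ≤ gcd(l, r). By multiplying by a non-negative, n * x ≤ gcd(l, r) * x. By multiplying by a non-negative, n * x * e ≤ gcd(l, r) * x * e. By multiplying by a non-negative, n * x * e * h ≤ gcd(l, r) * x * e * h. By multiplying by a non-negative, n * x * e * h * y ≤ gcd(l, r) * x * e * h * y.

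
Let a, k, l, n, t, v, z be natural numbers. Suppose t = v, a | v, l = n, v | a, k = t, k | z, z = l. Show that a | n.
v | a and a | v, thus v = a. t = v, so t = a. Because z = l and k | z, k | l. Since l = n, k | n. Because k = t, t | n. Since t = a, a | n.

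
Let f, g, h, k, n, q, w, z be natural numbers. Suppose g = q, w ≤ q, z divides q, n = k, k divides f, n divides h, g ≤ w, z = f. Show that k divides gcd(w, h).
g = q and g ≤ w, hence q ≤ w. Since w ≤ q, q = w. z divides q, so z divides w. z = f, so f divides w. Since k divides f, k divides w. n = k and n divides h, so k divides h. k divides w, so k divides gcd(w, h).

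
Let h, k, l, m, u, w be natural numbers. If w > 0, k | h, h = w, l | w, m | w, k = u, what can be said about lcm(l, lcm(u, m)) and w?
lcm(l, lcm(u, m)) ≤ w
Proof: h = w and k | h, therefore k | w. Since k = u, u | w. m | w, so lcm(u, m) | w. Since l | w, lcm(l, lcm(u, m)) | w. w > 0, so lcm(l, lcm(u, m)) ≤ w.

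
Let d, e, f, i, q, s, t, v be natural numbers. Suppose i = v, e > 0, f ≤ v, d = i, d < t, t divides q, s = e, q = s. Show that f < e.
Since d = i and i = v, d = v. d < t, so v < t. Because f ≤ v, f < t. From q = s and t divides q, t divides s. s = e, so t divides e. Since e > 0, t ≤ e. Since f < t, f < e.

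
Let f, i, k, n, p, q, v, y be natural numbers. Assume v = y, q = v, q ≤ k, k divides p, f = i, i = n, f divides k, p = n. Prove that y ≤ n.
Because p = n and k divides p, k divides n. f = i and f divides k, thus i divides k. From i = n, n divides k. Since k divides n, k = n. q = v and v = y, so q = y. q ≤ k, so y ≤ k. From k = n, y ≤ n.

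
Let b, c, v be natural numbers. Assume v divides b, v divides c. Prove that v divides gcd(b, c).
v divides b and v divides c. Because common divisors divide the gcd, v divides gcd(b, c).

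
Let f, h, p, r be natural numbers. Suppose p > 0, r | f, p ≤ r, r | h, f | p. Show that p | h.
r | f and f | p, so r | p. Since p > 0, r ≤ p. p ≤ r, so r = p. r | h, so p | h.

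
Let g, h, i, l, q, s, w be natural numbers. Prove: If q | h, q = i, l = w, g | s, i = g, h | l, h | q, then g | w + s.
h | q and q | h, so h = q. Since q = i, h = i. l = w and h | l, hence h | w. Because h = i, i | w. i = g, so g | w. g | s, so g | w + s.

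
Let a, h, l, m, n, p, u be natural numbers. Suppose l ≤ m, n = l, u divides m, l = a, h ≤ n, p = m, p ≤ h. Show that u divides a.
n = l and h ≤ n, hence h ≤ l. p ≤ h, so p ≤ l. Since p = m, m ≤ l. l ≤ m, so m = l. l = a, so m = a. u divides m, so u divides a.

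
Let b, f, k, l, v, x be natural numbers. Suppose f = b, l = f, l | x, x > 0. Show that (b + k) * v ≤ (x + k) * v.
Since l | x and x > 0, l ≤ x. Since l = f, f ≤ x. f = b, so b ≤ x. Then b + k ≤ x + k. Then (b + k) * v ≤ (x + k) * v.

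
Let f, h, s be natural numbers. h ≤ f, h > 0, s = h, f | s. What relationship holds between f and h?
f = h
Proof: s = h and f | s, hence f | h. h > 0, so f ≤ h. Since h ≤ f, f = h.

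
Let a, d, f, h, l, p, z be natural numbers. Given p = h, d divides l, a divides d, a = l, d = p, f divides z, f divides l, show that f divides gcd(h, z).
Because a = l and a divides d, l divides d. d divides l, so l = d. From d = p, l = p. p = h, so l = h. Since f divides l, f divides h. f divides z, so f divides gcd(h, z).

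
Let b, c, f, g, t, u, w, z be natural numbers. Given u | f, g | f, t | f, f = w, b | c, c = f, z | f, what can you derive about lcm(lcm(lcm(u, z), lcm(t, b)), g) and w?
lcm(lcm(lcm(u, z), lcm(t, b)), g) | w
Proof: u | f and z | f, hence lcm(u, z) | f. Because c = f and b | c, b | f. Because t | f, lcm(t, b) | f. Because lcm(u, z) | f, lcm(lcm(u, z), lcm(t, b)) | f. Since g | f, lcm(lcm(lcm(u, z), lcm(t, b)), g) | f. f = w, so lcm(lcm(lcm(u, z), lcm(t, b)), g) | w.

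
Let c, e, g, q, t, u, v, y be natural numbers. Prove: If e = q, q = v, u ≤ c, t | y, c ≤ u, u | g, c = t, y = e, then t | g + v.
u ≤ c and c ≤ u, thus u = c. From u | g, c | g. c = t, so t | g. Since y = e and e = q, y = q. t | y, so t | q. Since q = v, t | v. Since t | g, t | g + v.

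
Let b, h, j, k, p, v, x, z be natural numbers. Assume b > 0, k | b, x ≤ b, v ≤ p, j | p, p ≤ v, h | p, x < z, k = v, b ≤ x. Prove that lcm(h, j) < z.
Since p ≤ v and v ≤ p, p = v. Since h | p and j | p, lcm(h, j) | p. Because p = v, lcm(h, j) | v. Since k = v and k | b, v | b. lcm(h, j) | v, so lcm(h, j) | b. Since b > 0, lcm(h, j) ≤ b. From x ≤ b and b ≤ x, x = b. Since x < z, b < z. Because lcm(h, j) ≤ b, lcm(h, j) < z.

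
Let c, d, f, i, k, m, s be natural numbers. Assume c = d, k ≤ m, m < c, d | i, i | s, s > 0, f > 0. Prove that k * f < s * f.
k ≤ m and m < c, thus k < c. Since c = d, k < d. From d | i and i | s, d | s. s > 0, so d ≤ s. k < d, so k < s. Since f > 0, k * f < s * f.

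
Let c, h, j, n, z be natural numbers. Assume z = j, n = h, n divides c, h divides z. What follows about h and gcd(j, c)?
h divides gcd(j, c)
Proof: Because z = j and h divides z, h divides j. n = h and n divides c, therefore h divides c. Because h divides j, h divides gcd(j, c).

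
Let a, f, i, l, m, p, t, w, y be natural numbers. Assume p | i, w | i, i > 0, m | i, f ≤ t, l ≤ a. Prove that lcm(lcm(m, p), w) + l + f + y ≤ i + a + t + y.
m | i and p | i, hence lcm(m, p) | i. Because w | i, lcm(lcm(m, p), w) | i. i > 0, so lcm(lcm(m, p), w) ≤ i. l ≤ a and f ≤ t, so l + f ≤ a + t. Then l + f + y ≤ a + t + y. lcm(lcm(m, p), w) ≤ i, so lcm(lcm(m, p), w) + l + f + y ≤ i + a + t + y.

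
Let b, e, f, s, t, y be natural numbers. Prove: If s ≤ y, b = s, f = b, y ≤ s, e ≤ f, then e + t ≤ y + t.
Because f = b and b = s, f = s. s ≤ y and y ≤ s, hence s = y. Since f = s, f = y. e ≤ f, so e ≤ y. Then e + t ≤ y + t.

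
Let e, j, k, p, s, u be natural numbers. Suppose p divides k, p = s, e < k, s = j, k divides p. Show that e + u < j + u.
p = s and s = j, hence p = j. k divides p and p divides k, so k = p. e < k, so e < p. Since p = j, e < j. Then e + u < j + u.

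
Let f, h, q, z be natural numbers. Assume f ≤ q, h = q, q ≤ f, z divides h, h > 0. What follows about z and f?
z ≤ f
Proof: q ≤ f and f ≤ q, so q = f. Since h = q, h = f. z divides h and h > 0, thus z ≤ h. Since h = f, z ≤ f.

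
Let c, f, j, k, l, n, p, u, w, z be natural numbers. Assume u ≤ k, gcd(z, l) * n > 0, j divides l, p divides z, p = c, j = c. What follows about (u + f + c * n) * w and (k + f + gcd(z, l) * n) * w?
(u + f + c * n) * w ≤ (k + f + gcd(z, l) * n) * w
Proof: From u ≤ k, u + f ≤ k + f. p = c and p divides z, so c divides z. Because j = c and j divides l, c divides l. c divides z, so c divides gcd(z, l). Then c * n divides gcd(z, l) * n. Since gcd(z, l) * n > 0, c * n ≤ gcd(z, l) * n. Since u + f ≤ k + f, u + f + c * n ≤ k + f + gcd(z, l) * n. By multiplying by a non-negative, (u + f + c * n) * w ≤ (k + f + gcd(z, l) * n) * w.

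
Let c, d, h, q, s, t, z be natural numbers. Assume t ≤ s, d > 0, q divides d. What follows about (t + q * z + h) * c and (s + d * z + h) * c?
(t + q * z + h) * c ≤ (s + d * z + h) * c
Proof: q divides d and d > 0, therefore q ≤ d. By multiplying by a non-negative, q * z ≤ d * z. Since t ≤ s, t + q * z ≤ s + d * z. Then t + q * z + h ≤ s + d * z + h. By multiplying by a non-negative, (t + q * z + h) * c ≤ (s + d * z + h) * c.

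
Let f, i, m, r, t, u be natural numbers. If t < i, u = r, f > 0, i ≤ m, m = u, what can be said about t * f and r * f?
t * f < r * f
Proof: t < i and i ≤ m, thus t < m. m = u, so t < u. u = r, so t < r. Since f > 0, by multiplying by a positive, t * f < r * f.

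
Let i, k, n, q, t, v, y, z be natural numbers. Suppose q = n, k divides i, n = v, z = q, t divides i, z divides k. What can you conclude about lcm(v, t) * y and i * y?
lcm(v, t) * y divides i * y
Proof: z = q and q = n, so z = n. Since n = v, z = v. Since z divides k and k divides i, z divides i. Since z = v, v divides i. From t divides i, lcm(v, t) divides i. Then lcm(v, t) * y divides i * y.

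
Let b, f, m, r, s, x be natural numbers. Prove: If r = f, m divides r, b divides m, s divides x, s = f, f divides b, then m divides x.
f divides b and b divides m, therefore f divides m. r = f and m divides r, so m divides f. f divides m, so f = m. s = f and s divides x, thus f divides x. f = m, so m divides x.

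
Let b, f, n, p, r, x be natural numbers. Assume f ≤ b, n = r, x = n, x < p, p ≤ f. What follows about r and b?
r < b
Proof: x = n and n = r, hence x = r. p ≤ f and f ≤ b, therefore p ≤ b. x < p, so x < b. From x = r, r < b.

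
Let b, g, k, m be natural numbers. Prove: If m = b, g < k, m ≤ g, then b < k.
m = b and m ≤ g, therefore b ≤ g. From g < k, b < k.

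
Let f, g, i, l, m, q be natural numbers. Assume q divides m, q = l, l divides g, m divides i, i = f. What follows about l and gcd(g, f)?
l divides gcd(g, f)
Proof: From i = f and m divides i, m divides f. Since q divides m, q divides f. Since q = l, l divides f. l divides g, so l divides gcd(g, f).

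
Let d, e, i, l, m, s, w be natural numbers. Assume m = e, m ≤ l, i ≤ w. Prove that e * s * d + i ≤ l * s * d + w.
From m = e and m ≤ l, e ≤ l. Then e * s ≤ l * s. Then e * s * d ≤ l * s * d. i ≤ w, so e * s * d + i ≤ l * s * d + w.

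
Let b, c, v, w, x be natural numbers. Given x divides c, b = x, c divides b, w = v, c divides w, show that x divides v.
b = x and c divides b, so c divides x. x divides c, so c = x. w = v and c divides w, hence c divides v. Because c = x, x divides v.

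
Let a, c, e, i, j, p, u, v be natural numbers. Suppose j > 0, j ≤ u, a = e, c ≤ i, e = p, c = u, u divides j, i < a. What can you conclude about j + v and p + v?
j + v < p + v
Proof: a = e and e = p, hence a = p. u divides j and j > 0, hence u ≤ j. Since j ≤ u, u = j. Since c ≤ i and i < a, c < a. Since c = u, u < a. Since u = j, j < a. Since a = p, j < p. Then j + v < p + v.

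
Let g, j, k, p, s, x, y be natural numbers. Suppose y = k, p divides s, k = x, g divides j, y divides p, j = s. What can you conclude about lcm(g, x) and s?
lcm(g, x) divides s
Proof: j = s and g divides j, thus g divides s. y = k and k = x, therefore y = x. y divides p, so x divides p. From p divides s, x divides s. Since g divides s, lcm(g, x) divides s.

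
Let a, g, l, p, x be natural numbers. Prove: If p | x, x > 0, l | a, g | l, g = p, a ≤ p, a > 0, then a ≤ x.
g | l and l | a, hence g | a. Since g = p, p | a. Since a > 0, p ≤ a. Since a ≤ p, p = a. p | x and x > 0, hence p ≤ x. From p = a, a ≤ x.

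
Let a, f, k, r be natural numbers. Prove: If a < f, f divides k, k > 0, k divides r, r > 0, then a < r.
Because f divides k and k > 0, f ≤ k. Since k divides r and r > 0, k ≤ r. f ≤ k, so f ≤ r. a < f, so a < r.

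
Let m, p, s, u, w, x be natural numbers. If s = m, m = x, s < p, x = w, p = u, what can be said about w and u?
w < u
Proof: Since s = m and m = x, s = x. x = w, so s = w. s < p, so w < p. Since p = u, w < u.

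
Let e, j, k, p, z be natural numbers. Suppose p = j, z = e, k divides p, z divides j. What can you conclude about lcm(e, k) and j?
lcm(e, k) divides j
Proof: z = e and z divides j, thus e divides j. Since p = j and k divides p, k divides j. Since e divides j, lcm(e, k) divides j.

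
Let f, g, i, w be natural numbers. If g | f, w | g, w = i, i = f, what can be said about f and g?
f = g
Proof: w = i and i = f, therefore w = f. w | g, so f | g. Since g | f, g = f. Then f = g.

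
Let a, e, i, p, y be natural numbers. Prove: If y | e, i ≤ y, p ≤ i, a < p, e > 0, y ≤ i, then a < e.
Since a < p and p ≤ i, a < i. Because y ≤ i and i ≤ y, y = i. Since y | e, i | e. Because e > 0, i ≤ e. a < i, so a < e.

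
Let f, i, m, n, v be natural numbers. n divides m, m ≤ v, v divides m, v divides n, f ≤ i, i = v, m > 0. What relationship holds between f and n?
f ≤ n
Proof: Since v divides m and m > 0, v ≤ m. Since m ≤ v, m = v. n divides m, so n divides v. Since v divides n, v = n. i = v, so i = n. f ≤ i, so f ≤ n.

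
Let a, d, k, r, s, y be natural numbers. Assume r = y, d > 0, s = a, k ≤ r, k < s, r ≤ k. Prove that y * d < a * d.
From k ≤ r and r ≤ k, k = r. r = y, so k = y. Because s = a and k < s, k < a. k = y, so y < a. Since d > 0, by multiplying by a positive, y * d < a * d.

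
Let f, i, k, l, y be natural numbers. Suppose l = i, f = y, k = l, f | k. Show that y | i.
k = l and l = i, therefore k = i. Because f | k, f | i. Since f = y, y | i.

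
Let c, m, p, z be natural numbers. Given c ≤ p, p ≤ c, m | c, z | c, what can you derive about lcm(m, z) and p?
lcm(m, z) | p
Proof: From c ≤ p and p ≤ c, c = p. m | c and z | c, therefore lcm(m, z) | c. Since c = p, lcm(m, z) | p.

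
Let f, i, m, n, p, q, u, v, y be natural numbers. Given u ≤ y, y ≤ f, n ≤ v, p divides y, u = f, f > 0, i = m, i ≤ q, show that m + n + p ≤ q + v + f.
i = m and i ≤ q, therefore m ≤ q. n ≤ v, so m + n ≤ q + v. From u = f and u ≤ y, f ≤ y. Since y ≤ f, y = f. Since p divides y, p divides f. Since f > 0, p ≤ f. Since m + n ≤ q + v, m + n + p ≤ q + v + f.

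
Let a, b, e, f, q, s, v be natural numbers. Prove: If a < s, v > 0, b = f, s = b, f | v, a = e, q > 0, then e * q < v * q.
s = b and b = f, therefore s = f. Since a = e and a < s, e < s. Because s = f, e < f. Since f | v and v > 0, f ≤ v. Since e < f, e < v. q > 0, so e * q < v * q.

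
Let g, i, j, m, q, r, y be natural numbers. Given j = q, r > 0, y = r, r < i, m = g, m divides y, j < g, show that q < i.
j = q and j < g, hence q < g. y = r and m divides y, thus m divides r. Since m = g, g divides r. From r > 0, g ≤ r. Since q < g, q < r. Since r < i, q < i.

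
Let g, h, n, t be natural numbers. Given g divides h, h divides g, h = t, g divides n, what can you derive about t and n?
t divides n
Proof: Since g divides h and h divides g, g = h. Since h = t, g = t. Because g divides n, t divides n.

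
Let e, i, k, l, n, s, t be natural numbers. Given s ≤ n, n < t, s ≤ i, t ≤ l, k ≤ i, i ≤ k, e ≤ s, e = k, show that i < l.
Since k ≤ i and i ≤ k, k = i. From e = k and e ≤ s, k ≤ s. Since k = i, i ≤ s. Because s ≤ i, s = i. From s ≤ n and n < t, s < t. Since t ≤ l, s < l. s = i, so i < l.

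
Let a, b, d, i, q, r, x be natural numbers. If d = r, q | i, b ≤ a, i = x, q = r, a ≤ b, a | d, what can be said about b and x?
b | x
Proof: a ≤ b and b ≤ a, therefore a = b. d = r and a | d, so a | r. Since a = b, b | r. i = x and q | i, so q | x. Since q = r, r | x. Since b | r, b | x.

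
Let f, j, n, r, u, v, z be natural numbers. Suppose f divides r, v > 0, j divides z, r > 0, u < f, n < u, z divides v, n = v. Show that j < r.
j divides z and z divides v, thus j divides v. From v > 0, j ≤ v. n < u and u < f, thus n < f. n = v, so v < f. From j ≤ v, j < f. Since f divides r and r > 0, f ≤ r. Since j < f, j < r.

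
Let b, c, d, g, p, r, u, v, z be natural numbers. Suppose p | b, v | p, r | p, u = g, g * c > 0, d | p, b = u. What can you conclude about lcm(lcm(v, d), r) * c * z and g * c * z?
lcm(lcm(v, d), r) * c * z ≤ g * c * z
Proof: Because v | p and d | p, lcm(v, d) | p. Because r | p, lcm(lcm(v, d), r) | p. Because b = u and u = g, b = g. p | b, so p | g. Because lcm(lcm(v, d), r) | p, lcm(lcm(v, d), r) | g. Then lcm(lcm(v, d), r) * c | g * c. g * c > 0, so lcm(lcm(v, d), r) * c ≤ g * c. Then lcm(lcm(v, d), r) * c * z ≤ g * c * z.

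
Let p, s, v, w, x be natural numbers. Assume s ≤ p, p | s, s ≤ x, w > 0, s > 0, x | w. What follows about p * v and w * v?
p * v ≤ w * v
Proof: p | s and s > 0, therefore p ≤ s. Since s ≤ p, s = p. x | w and w > 0, therefore x ≤ w. s ≤ x, so s ≤ w. Since s = p, p ≤ w. Then p * v ≤ w * v.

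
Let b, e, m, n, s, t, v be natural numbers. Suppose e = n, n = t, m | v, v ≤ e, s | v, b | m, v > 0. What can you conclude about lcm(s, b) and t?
lcm(s, b) ≤ t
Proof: b | m and m | v, thus b | v. From s | v, lcm(s, b) | v. Since v > 0, lcm(s, b) ≤ v. e = n and n = t, therefore e = t. From v ≤ e, v ≤ t. lcm(s, b) ≤ v, so lcm(s, b) ≤ t.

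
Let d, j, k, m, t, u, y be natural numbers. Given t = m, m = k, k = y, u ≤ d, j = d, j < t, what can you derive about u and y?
u < y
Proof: t = m and m = k, therefore t = k. Since k = y, t = y. j = d and j < t, therefore d < t. u ≤ d, so u < t. Since t = y, u < y.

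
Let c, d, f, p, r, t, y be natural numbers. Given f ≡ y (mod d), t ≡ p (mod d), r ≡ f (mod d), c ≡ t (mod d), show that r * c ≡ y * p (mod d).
Because r ≡ f (mod d) and f ≡ y (mod d), r ≡ y (mod d). c ≡ t (mod d) and t ≡ p (mod d), hence c ≡ p (mod d). Since r ≡ y (mod d), r * c ≡ y * p (mod d).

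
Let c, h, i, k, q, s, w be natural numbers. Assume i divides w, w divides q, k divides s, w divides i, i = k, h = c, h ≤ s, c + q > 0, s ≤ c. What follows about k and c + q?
k ≤ c + q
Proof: h = c and h ≤ s, so c ≤ s. Since s ≤ c, s = c. From k divides s, k divides c. w divides i and i divides w, hence w = i. Since i = k, w = k. Since w divides q, k divides q. k divides c, so k divides c + q. Because c + q > 0, k ≤ c + q.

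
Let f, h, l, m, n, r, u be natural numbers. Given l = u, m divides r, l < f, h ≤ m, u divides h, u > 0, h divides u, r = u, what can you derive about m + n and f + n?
m + n < f + n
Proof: h divides u and u divides h, thus h = u. Since h ≤ m, u ≤ m. r = u and m divides r, thus m divides u. u > 0, so m ≤ u. Since u ≤ m, u = m. From l = u, l = m. l < f, so m < f. Then m + n < f + n.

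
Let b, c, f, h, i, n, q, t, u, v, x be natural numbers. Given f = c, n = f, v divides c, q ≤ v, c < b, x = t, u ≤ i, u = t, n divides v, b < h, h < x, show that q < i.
From n = f and f = c, n = c. n divides v, so c divides v. Since v divides c, c = v. From c < b and b < h, c < h. c = v, so v < h. Since h < x, v < x. Since x = t, v < t. u = t and u ≤ i, therefore t ≤ i. Because v < t, v < i. Because q ≤ v, q < i.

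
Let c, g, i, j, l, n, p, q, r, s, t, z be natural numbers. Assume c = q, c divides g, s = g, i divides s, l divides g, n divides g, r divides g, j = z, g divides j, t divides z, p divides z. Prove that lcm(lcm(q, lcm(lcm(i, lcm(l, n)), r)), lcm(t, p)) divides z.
Because c = q and c divides g, q divides g. From s = g and i divides s, i divides g. Because l divides g and n divides g, lcm(l, n) divides g. From i divides g, lcm(i, lcm(l, n)) divides g. From r divides g, lcm(lcm(i, lcm(l, n)), r) divides g. From q divides g, lcm(q, lcm(lcm(i, lcm(l, n)), r)) divides g. From j = z and g divides j, g divides z. lcm(q, lcm(lcm(i, lcm(l, n)), r)) divides g, so lcm(q, lcm(lcm(i, lcm(l, n)), r)) divides z. t divides z and p divides z, so lcm(t, p) divides z. lcm(q, lcm(lcm(i, lcm(l, n)), r)) divides z, so lcm(lcm(q, lcm(lcm(i, lcm(l, n)), r)), lcm(t, p)) divides z.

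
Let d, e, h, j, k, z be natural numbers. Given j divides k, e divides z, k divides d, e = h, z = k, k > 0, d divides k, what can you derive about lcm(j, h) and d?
lcm(j, h) ≤ d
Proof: Since k divides d and d divides k, k = d. z = k and e divides z, thus e divides k. Because e = h, h divides k. Since j divides k, lcm(j, h) divides k. k > 0, so lcm(j, h) ≤ k. k = d, so lcm(j, h) ≤ d.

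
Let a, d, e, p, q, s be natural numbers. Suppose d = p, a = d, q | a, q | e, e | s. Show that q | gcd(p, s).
a = d and q | a, hence q | d. Because d = p, q | p. Because q | e and e | s, q | s. Since q | p, q | gcd(p, s).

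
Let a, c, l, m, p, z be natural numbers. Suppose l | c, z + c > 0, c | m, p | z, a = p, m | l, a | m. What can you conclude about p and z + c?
p ≤ z + c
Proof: From m | l and l | c, m | c. c | m, so m = c. a = p and a | m, so p | m. m = c, so p | c. p | z, so p | z + c. Since z + c > 0, p ≤ z + c.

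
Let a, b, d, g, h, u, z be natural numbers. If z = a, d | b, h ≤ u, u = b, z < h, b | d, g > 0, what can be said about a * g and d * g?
a * g < d * g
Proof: Because b | d and d | b, b = d. Since u = b, u = d. z < h and h ≤ u, so z < u. Since z = a, a < u. Since u = d, a < d. g > 0, so a * g < d * g.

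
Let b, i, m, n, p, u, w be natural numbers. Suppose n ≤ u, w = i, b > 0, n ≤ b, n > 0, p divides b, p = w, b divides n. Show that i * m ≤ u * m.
Because p = w and w = i, p = i. From b divides n and n > 0, b ≤ n. Since n ≤ b, b = n. Since p divides b and b > 0, p ≤ b. From b = n, p ≤ n. From n ≤ u, p ≤ u. Since p = i, i ≤ u. By multiplying by a non-negative, i * m ≤ u * m.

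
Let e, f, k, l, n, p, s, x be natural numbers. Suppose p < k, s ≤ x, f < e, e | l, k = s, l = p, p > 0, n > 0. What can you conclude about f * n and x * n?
f * n < x * n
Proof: l = p and e | l, hence e | p. Since p > 0, e ≤ p. k = s and p < k, hence p < s. s ≤ x, so p < x. e ≤ p, so e < x. Since f < e, f < x. n > 0, so f * n < x * n.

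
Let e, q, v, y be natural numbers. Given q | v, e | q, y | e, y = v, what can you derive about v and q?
v = q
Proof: y = v and y | e, thus v | e. Since e | q, v | q. Since q | v, v = q.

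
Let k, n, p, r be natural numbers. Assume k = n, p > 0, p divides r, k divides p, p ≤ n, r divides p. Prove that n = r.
k = n and k divides p, therefore n divides p. p > 0, so n ≤ p. p ≤ n, so n = p. p divides r and r divides p, therefore p = r. n = p, so n = r.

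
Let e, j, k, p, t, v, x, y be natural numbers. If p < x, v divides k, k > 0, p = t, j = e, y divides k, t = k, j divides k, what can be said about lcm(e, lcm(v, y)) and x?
lcm(e, lcm(v, y)) < x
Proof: Since j = e and j divides k, e divides k. Since v divides k and y divides k, lcm(v, y) divides k. Since e divides k, lcm(e, lcm(v, y)) divides k. Since k > 0, lcm(e, lcm(v, y)) ≤ k. p = t and t = k, so p = k. p < x, so k < x. lcm(e, lcm(v, y)) ≤ k, so lcm(e, lcm(v, y)) < x.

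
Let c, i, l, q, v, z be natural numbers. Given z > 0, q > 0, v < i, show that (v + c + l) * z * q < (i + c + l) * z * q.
v < i, therefore v + c < i + c. Then v + c + l < i + c + l. Since z > 0, by multiplying by a positive, (v + c + l) * z < (i + c + l) * z. From q > 0, by multiplying by a positive, (v + c + l) * z * q < (i + c + l) * z * q.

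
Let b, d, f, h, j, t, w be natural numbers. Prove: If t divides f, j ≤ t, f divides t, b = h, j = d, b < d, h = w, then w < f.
From b = h and h = w, b = w. b < d, so w < d. Because t divides f and f divides t, t = f. j = d and j ≤ t, thus d ≤ t. Since t = f, d ≤ f. Since w < d, w < f.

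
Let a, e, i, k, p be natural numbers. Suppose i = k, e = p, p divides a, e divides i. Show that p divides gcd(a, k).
i = k and e divides i, so e divides k. Because e = p, p divides k. Because p divides a, p divides gcd(a, k).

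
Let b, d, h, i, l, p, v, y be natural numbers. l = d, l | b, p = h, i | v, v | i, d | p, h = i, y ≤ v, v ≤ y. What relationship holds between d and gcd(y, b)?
d | gcd(y, b)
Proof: i | v and v | i, so i = v. Because v ≤ y and y ≤ v, v = y. Since i = v, i = y. p = h and h = i, thus p = i. Since d | p, d | i. From i = y, d | y. Because l = d and l | b, d | b. Since d | y, d | gcd(y, b).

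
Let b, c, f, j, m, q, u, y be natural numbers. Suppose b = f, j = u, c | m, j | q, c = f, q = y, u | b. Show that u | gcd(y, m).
From j = u and j | q, u | q. q = y, so u | y. Because b = f and u | b, u | f. Since c = f and c | m, f | m. u | f, so u | m. u | y, so u | gcd(y, m).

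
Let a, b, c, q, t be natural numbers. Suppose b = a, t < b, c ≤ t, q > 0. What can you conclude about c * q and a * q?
c * q < a * q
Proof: b = a and t < b, therefore t < a. Since c ≤ t, c < a. Combining with q > 0, by multiplying by a positive, c * q < a * q.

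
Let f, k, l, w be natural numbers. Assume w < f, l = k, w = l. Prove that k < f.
From w = l and l = k, w = k. Because w < f, k < f.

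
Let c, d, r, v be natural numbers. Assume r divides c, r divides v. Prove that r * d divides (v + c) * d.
r divides v and r divides c, hence r divides v + c. Then r * d divides (v + c) * d.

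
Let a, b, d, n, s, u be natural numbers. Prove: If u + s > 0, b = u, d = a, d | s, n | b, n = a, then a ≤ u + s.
From b = u and n | b, n | u. n = a, so a | u. From d = a and d | s, a | s. Since a | u, a | u + s. u + s > 0, so a ≤ u + s.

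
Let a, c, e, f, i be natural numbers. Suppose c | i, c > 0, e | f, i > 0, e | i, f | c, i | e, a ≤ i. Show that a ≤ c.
e | i and i | e, so e = i. e | f and f | c, therefore e | c. e = i, so i | c. Because c > 0, i ≤ c. c | i and i > 0, so c ≤ i. Since i ≤ c, i = c. From a ≤ i, a ≤ c.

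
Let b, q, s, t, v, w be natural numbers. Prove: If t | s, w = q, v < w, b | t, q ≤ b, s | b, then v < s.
Because w = q and v < w, v < q. Since b | t and t | s, b | s. Since s | b, b = s. q ≤ b, so q ≤ s. Since v < q, v < s.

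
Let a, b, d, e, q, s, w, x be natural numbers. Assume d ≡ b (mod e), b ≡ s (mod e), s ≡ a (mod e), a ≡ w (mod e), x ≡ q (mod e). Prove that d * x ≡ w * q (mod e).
Since d ≡ b (mod e) and b ≡ s (mod e), d ≡ s (mod e). Since s ≡ a (mod e), d ≡ a (mod e). From a ≡ w (mod e), d ≡ w (mod e). Combining with x ≡ q (mod e), by multiplying congruences, d * x ≡ w * q (mod e).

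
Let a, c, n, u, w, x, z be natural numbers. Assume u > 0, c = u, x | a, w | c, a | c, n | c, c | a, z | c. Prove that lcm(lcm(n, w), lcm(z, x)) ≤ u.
n | c and w | c, hence lcm(n, w) | c. a | c and c | a, thus a = c. x | a, so x | c. Since z | c, lcm(z, x) | c. Since lcm(n, w) | c, lcm(lcm(n, w), lcm(z, x)) | c. Since c = u, lcm(lcm(n, w), lcm(z, x)) | u. Because u > 0, lcm(lcm(n, w), lcm(z, x)) ≤ u.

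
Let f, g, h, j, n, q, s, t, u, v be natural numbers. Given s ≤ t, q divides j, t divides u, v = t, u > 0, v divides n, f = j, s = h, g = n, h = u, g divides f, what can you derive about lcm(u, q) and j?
lcm(u, q) divides j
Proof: Because t divides u and u > 0, t ≤ u. From s = h and h = u, s = u. s ≤ t, so u ≤ t. t ≤ u, so t = u. From v = t and v divides n, t divides n. f = j and g divides f, so g divides j. g = n, so n divides j. From t divides n, t divides j. t = u, so u divides j. q divides j, so lcm(u, q) divides j.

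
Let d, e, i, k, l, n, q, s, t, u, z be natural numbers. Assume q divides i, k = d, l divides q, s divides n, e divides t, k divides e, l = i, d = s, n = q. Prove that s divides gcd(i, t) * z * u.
l = i and l divides q, so i divides q. q divides i, so q = i. n = q and s divides n, hence s divides q. q = i, so s divides i. k = d and d = s, hence k = s. Since k divides e, s divides e. e divides t, so s divides t. Since s divides i, s divides gcd(i, t). Then s divides gcd(i, t) * z. Then s divides gcd(i, t) * z * u.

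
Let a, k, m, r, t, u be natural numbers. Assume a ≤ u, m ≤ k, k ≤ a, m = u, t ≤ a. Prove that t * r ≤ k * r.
From m = u and m ≤ k, u ≤ k. a ≤ u, so a ≤ k. k ≤ a, so a = k. Since t ≤ a, t ≤ k. By multiplying by a non-negative, t * r ≤ k * r.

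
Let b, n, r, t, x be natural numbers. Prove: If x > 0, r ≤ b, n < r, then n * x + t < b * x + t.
n < r and r ≤ b, thus n < b. Since x > 0, n * x < b * x. Then n * x + t < b * x + t.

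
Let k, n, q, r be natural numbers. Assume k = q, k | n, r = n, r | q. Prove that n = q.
k = q and k | n, hence q | n. r = n and r | q, thus n | q. q | n, so q = n. Then n = q.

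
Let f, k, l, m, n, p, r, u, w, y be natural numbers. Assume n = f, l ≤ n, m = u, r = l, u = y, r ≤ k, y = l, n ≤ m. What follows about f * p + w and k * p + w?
f * p + w ≤ k * p + w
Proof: Because m = u and u = y, m = y. Since n ≤ m, n ≤ y. y = l, so n ≤ l. Since l ≤ n, l = n. r = l, so r = n. Since r ≤ k, n ≤ k. n = f, so f ≤ k. Then f * p ≤ k * p. Then f * p + w ≤ k * p + w.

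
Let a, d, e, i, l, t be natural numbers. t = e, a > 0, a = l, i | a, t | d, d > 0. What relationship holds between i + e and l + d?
i + e ≤ l + d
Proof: i | a and a > 0, thus i ≤ a. Since a = l, i ≤ l. t | d and d > 0, therefore t ≤ d. Since t = e, e ≤ d. Since i ≤ l, i + e ≤ l + d.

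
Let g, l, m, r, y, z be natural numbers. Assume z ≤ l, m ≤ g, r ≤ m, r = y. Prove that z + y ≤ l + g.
r = y and r ≤ m, thus y ≤ m. m ≤ g, so y ≤ g. Since z ≤ l, z + y ≤ l + g.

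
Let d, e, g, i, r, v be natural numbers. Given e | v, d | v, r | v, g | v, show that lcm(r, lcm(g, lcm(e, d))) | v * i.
Since e | v and d | v, lcm(e, d) | v. g | v, so lcm(g, lcm(e, d)) | v. r | v, so lcm(r, lcm(g, lcm(e, d))) | v. Then lcm(r, lcm(g, lcm(e, d))) | v * i.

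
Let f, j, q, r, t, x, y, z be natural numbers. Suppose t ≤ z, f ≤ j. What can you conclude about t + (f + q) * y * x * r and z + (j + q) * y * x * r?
t + (f + q) * y * x * r ≤ z + (j + q) * y * x * r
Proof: From f ≤ j, f + q ≤ j + q. By multiplying by a non-negative, (f + q) * y ≤ (j + q) * y. By multiplying by a non-negative, (f + q) * y * x ≤ (j + q) * y * x. By multiplying by a non-negative, (f + q) * y * x * r ≤ (j + q) * y * x * r. Since t ≤ z, t + (f + q) * y * x * r ≤ z + (j + q) * y * x * r.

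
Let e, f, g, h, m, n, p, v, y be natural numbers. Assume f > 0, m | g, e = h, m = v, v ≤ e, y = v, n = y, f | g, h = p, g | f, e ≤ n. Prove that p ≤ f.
n = y and e ≤ n, therefore e ≤ y. Since y = v, e ≤ v. v ≤ e, so v = e. Since e = h, v = h. h = p, so v = p. g | f and f | g, therefore g = f. Because m | g, m | f. m = v, so v | f. Since f > 0, v ≤ f. v = p, so p ≤ f.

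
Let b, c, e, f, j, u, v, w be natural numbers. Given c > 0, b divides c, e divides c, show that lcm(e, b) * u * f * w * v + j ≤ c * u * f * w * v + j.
e divides c and b divides c, so lcm(e, b) divides c. Since c > 0, lcm(e, b) ≤ c. By multiplying by a non-negative, lcm(e, b) * u ≤ c * u. By multiplying by a non-negative, lcm(e, b) * u * f ≤ c * u * f. By multiplying by a non-negative, lcm(e, b) * u * f * w ≤ c * u * f * w. By multiplying by a non-negative, lcm(e, b) * u * f * w * v ≤ c * u * f * w * v. Then lcm(e, b) * u * f * w * v + j ≤ c * u * f * w * v + j.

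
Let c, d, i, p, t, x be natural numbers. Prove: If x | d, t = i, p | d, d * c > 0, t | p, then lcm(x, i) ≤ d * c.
Because t | p and p | d, t | d. Since t = i, i | d. Because x | d, lcm(x, i) | d. Then lcm(x, i) | d * c. Since d * c > 0, lcm(x, i) ≤ d * c.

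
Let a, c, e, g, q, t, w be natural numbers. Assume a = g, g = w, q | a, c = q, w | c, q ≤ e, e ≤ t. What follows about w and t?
w ≤ t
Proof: a = g and g = w, so a = w. q | a, so q | w. c = q and w | c, hence w | q. q | w, so q = w. q ≤ e and e ≤ t, hence q ≤ t. q = w, so w ≤ t.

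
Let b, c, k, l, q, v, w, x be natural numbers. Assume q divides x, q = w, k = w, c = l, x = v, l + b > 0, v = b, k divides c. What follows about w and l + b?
w ≤ l + b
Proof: Because c = l and k divides c, k divides l. Since k = w, w divides l. Since x = v and v = b, x = b. Because q = w and q divides x, w divides x. Since x = b, w divides b. w divides l, so w divides l + b. Because l + b > 0, w ≤ l + b.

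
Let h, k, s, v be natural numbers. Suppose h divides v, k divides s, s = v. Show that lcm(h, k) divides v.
From s = v and k divides s, k divides v. Since h divides v, lcm(h, k) divides v.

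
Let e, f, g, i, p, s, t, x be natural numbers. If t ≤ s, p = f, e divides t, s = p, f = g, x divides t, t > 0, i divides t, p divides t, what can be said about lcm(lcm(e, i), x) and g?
lcm(lcm(e, i), x) divides g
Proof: Because p = f and f = g, p = g. s = p and t ≤ s, therefore t ≤ p. p divides t and t > 0, so p ≤ t. t ≤ p, so t = p. Since e divides t and i divides t, lcm(e, i) divides t. x divides t, so lcm(lcm(e, i), x) divides t. t = p, so lcm(lcm(e, i), x) divides p. p = g, so lcm(lcm(e, i), x) divides g.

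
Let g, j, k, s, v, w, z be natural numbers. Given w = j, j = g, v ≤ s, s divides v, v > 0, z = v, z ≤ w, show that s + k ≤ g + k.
w = j and j = g, so w = g. s divides v and v > 0, thus s ≤ v. Because v ≤ s, v = s. z = v and z ≤ w, hence v ≤ w. Since v = s, s ≤ w. Since w = g, s ≤ g. Then s + k ≤ g + k.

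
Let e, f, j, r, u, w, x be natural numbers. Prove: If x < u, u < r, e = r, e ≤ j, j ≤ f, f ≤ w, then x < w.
Because e = r and e ≤ j, r ≤ j. u < r, so u < j. Since x < u, x < j. Because j ≤ f and f ≤ w, j ≤ w. Since x < j, x < w.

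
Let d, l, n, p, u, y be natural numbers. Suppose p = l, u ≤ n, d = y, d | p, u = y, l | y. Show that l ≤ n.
Because p = l and d | p, d | l. d = y, so y | l. l | y, so y = l. u = y, so u = l. u ≤ n, so l ≤ n.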